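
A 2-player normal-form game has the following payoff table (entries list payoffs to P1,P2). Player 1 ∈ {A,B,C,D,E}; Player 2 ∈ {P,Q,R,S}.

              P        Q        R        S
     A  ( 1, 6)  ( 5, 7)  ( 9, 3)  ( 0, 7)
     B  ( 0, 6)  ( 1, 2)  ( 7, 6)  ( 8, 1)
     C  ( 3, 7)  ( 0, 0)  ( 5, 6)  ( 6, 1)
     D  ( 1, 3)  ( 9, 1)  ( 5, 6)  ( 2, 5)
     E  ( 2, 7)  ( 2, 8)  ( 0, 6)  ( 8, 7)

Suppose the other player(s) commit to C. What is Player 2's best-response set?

u_2(P vs C) = 7
u_2(Q vs C) = 0
u_2(R vs C) = 6
u_2(S vs C) = 1
max payoff 7 at {P}

BR_2 = {P}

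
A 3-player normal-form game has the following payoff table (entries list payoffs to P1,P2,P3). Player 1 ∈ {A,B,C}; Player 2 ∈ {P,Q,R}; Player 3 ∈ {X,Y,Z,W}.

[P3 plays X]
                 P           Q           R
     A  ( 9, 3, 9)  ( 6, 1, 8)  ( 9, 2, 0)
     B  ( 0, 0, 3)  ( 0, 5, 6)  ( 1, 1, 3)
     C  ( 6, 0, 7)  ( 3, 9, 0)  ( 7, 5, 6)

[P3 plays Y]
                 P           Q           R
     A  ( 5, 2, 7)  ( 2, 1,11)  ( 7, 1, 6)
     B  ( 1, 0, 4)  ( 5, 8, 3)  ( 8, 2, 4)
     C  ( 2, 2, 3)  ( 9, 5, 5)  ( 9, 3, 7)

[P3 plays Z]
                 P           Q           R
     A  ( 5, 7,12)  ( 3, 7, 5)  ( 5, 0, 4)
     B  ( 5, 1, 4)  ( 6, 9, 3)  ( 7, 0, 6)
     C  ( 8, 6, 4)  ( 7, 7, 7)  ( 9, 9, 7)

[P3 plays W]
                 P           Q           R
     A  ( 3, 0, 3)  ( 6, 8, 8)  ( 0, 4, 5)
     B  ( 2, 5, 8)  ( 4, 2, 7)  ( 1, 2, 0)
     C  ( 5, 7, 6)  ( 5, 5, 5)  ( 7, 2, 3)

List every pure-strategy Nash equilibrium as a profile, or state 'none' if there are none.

NE set: (C,R,Z)

(A,P,X): not NE [P3→Z gives 12>9]
(A,P,Y): not NE [P3→Z gives 12>7]
(A,P,Z): not NE [P1→C gives 8>5]
(A,P,W): not NE [P1→C gives 5>3; P2→Q gives 8>0; P3→Z gives 12>3]
(A,Q,X): not NE [P2→P gives 3>1; P3→Y gives 11>8]
(A,Q,Y): not NE [P1→C gives 9>2; P2→P gives 2>1]
(A,Q,Z): not NE [P1→C gives 7>3; P3→Y gives 11>5]
(A,Q,W): not NE [P3→Y gives 11>8]
(A,R,X): not NE [P2→P gives 3>2; P3→Y gives 6>0]
(A,R,Y): not NE [P1→C gives 9>7; P2→P gives 2>1]
(A,R,Z): not NE [P1→C gives 9>5; P2→Q gives 7>0; P3→Y gives 6>4]
(A,R,W): not NE [P1→C gives 7>0; P2→Q gives 8>4; P3→Y gives 6>5]
(B,P,X): not NE [P1→A gives 9>0; P2→Q gives 5>0; P3→W gives 8>3]
(B,P,Y): not NE [P1→A gives 5>1; P2→Q gives 8>0; P3→W gives 8>4]
(B,P,Z): not NE [P1→C gives 8>5; P2→Q gives 9>1; P3→W gives 8>4]
(B,P,W): not NE [P1→C gives 5>2]
(B,Q,X): not NE [P1→A gives 6>0; P3→W gives 7>6]
(B,Q,Y): not NE [P1→C gives 9>5; P3→W gives 7>3]
(B,Q,Z): not NE [P1→C gives 7>6; P3→W gives 7>3]
(B,Q,W): not NE [P1→A gives 6>4; P2→P gives 5>2]
(B,R,X): not NE [P1→A gives 9>1; P2→Q gives 5>1; P3→Z gives 6>3]
(B,R,Y): not NE [P1→C gives 9>8; P2→Q gives 8>2; P3→Z gives 6>4]
(B,R,Z): not NE [P1→C gives 9>7; P2→Q gives 9>0]
(B,R,W): not NE [P1→C gives 7>1; P2→P gives 5>2; P3→Z gives 6>0]
(C,P,X): not NE [P1→A gives 9>6; P2→Q gives 9>0]
(C,P,Y): not NE [P1→A gives 5>2; P2→Q gives 5>2; P3→X gives 7>3]
(C,P,Z): not NE [P2→R gives 9>6; P3→X gives 7>4]
(C,P,W): not NE [P3→X gives 7>6]
(C,Q,X): not NE [P1→A gives 6>3; P3→Z gives 7>0]
(C,Q,Y): not NE [P3→Z gives 7>5]
(C,Q,Z): not NE [P2→R gives 9>7]
(C,Q,W): not NE [P1→A gives 6>5; P2→P gives 7>5; P3→Z gives 7>5]
(C,R,X): not NE [P1→A gives 9>7; P2→Q gives 9>5; P3→Z gives 7>6]
(C,R,Y): not NE [P2→Q gives 5>3]
(C,R,Z): NE
(C,R,W): not NE [P2→P gives 7>2; P3→Z gives 7>3]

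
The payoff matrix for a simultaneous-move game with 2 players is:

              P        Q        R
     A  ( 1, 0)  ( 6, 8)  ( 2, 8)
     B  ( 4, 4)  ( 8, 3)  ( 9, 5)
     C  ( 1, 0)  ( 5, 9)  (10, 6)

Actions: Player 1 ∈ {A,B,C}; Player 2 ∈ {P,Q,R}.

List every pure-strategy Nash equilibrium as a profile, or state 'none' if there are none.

No pure NE.

(A,P): not NE [P1→B gives 4>1; P2→R gives 8>0]
(A,Q): not NE [P1→B gives 8>6]
(A,R): not NE [P1→C gives 10>2]
(B,P): not NE [P2→R gives 5>4]
(B,Q): not NE [P2→R gives 5>3]
(B,R): not NE [P1→C gives 10>9]
(C,P): not NE [P1→B gives 4>1; P2→Q gives 9>0]
(C,Q): not NE [P1→B gives 8>5]
(C,R): not NE [P2→Q gives 9>6]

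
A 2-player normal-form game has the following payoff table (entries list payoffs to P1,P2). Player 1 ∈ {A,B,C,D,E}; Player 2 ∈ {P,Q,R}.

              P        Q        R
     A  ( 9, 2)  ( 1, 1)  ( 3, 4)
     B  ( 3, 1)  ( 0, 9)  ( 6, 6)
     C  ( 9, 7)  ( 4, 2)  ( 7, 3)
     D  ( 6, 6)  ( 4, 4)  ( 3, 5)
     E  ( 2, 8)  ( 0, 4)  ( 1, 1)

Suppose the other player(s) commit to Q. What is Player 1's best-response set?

argmax u_1 = {C,D}

u_1(A vs Q) = 1
u_1(B vs Q) = 0
u_1(C vs Q) = 4
u_1(D vs Q) = 4
u_1(E vs Q) = 0
max payoff 4 at {C,D}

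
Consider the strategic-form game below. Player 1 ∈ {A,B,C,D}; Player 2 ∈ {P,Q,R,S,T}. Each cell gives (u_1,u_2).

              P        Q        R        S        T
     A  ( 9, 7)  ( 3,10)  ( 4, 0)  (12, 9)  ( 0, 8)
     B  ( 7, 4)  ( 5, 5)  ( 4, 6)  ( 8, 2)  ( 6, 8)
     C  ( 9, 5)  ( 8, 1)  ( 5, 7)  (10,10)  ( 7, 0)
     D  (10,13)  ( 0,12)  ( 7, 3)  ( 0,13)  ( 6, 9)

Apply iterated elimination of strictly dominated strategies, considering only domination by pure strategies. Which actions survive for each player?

P1 drop B (C beats it: P:9>7 Q:8>5 R:5>4 S:10>8 T:7>6)
P2 drop R (S beats it: A:9>0 C:10>7 D:13>3)
P2 drop T (Q beats it: A:10>8 C:1>0 D:12>9)
P1→{A,C,D} P2→{P,Q,S}

Remaining: P1:{A,C,D} P2:{P,Q,S}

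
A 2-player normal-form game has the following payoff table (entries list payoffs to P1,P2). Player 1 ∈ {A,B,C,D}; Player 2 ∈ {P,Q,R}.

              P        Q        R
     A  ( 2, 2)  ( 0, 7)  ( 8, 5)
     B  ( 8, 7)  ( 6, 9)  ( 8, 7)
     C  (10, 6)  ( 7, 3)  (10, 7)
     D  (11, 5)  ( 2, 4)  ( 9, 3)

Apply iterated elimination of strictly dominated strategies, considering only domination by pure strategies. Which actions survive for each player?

IESDS → P1:{C,D} P2:{P,R}

P1 drop A (C beats it: P:10>2 Q:7>0 R:10>8)
P1 drop B (C beats it: P:10>8 Q:7>6 R:10>8)
P2 drop Q (P beats it: C:6>3 D:5>4)
P1→{C,D} P2→{P,R}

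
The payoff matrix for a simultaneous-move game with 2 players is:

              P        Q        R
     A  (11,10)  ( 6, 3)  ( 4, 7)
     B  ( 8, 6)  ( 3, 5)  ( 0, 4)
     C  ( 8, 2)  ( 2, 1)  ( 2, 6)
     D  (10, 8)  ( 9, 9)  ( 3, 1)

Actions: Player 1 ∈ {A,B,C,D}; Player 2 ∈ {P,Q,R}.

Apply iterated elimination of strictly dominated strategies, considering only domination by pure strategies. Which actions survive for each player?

Remaining: P1:{A,D} P2:{P,Q}

P1 drop B (A beats it: P:11>8 Q:6>3 R:4>0)
P1 drop C (A beats it: P:11>8 Q:6>2 R:4>2)
P2 drop R (P beats it: A:10>7 D:8>1)
P1→{A,D} P2→{P,Q}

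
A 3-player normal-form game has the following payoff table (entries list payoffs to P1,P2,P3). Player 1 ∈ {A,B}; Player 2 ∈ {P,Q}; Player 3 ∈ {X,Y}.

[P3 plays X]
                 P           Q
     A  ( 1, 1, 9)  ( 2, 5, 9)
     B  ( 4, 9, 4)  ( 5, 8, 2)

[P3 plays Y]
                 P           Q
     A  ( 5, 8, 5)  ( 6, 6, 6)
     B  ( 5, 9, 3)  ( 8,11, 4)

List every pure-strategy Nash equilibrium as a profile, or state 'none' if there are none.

(A,P,X): not NE [P1→B gives 4>1; P2→Q gives 5>1]
(A,P,Y): not NE [P3→X gives 9>5]
(A,Q,X): not NE [P1→B gives 5>2]
(A,Q,Y): not NE [P1→B gives 8>6; P2→P gives 8>6; P3→X gives 9>6]
(B,P,X): NE
(B,P,Y): not NE [P2→Q gives 11>9; P3→X gives 4>3]
(B,Q,X): not NE [P2→P gives 9>8; P3→Y gives 4>2]
(B,Q,Y): NE

NE set: (B,P,X), (B,Q,Y)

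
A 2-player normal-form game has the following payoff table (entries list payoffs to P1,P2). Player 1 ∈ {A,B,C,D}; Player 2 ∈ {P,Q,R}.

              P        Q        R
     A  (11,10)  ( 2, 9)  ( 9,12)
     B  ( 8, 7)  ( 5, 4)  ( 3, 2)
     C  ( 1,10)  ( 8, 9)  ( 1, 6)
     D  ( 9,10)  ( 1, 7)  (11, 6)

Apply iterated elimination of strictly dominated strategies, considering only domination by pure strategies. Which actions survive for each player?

P2 drop Q (P beats it: A:10>9 B:7>4 C:10>9 D:10>7)
P1 drop B (A beats it: P:11>8 R:9>3)
P1 drop C (A beats it: P:11>1 R:9>1)
P1→{A,D} P2→{P,R}

IESDS → P1:{A,D} P2:{P,R}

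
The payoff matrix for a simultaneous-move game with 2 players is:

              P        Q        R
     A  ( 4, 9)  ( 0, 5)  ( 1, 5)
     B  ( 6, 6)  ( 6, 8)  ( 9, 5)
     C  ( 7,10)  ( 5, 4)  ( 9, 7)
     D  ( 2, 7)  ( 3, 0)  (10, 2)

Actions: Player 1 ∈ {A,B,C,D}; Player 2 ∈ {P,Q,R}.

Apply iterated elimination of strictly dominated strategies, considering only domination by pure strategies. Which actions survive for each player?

P1 drop A (B beats it: P:6>4 Q:6>0 R:9>1)
P2 drop R (P beats it: B:6>5 C:10>7 D:7>2)
P1 drop D (B beats it: P:6>2 Q:6>3)
P1→{B,C} P2→{P,Q}

Survivors P1:{B,C} P2:{P,Q}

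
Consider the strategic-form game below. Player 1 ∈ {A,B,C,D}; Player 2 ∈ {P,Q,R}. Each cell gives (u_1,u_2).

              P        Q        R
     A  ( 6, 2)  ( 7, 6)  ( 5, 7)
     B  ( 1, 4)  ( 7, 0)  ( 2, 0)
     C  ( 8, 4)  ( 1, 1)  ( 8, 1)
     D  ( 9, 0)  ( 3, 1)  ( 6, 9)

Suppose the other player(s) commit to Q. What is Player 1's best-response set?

u_1(A vs Q) = 7
u_1(B vs Q) = 7
u_1(C vs Q) = 1
u_1(D vs Q) = 3
max payoff 7 at {A,B}

P1 best: {A,B}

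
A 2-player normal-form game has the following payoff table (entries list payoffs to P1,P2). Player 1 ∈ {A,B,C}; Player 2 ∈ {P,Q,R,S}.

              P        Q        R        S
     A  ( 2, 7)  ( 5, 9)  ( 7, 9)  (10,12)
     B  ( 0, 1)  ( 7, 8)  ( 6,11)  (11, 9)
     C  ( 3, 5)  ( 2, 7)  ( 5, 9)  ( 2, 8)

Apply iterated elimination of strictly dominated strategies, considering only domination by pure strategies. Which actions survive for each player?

P2 drop P (Q beats it: A:9>7 B:8>1 C:7>5)
P1 drop C (A beats it: Q:5>2 R:7>5 S:10>2)
P2 drop Q (S beats it: A:12>9 B:9>8)
P1→{A,B} P2→{R,S}

IESDS → P1:{A,B} P2:{R,S}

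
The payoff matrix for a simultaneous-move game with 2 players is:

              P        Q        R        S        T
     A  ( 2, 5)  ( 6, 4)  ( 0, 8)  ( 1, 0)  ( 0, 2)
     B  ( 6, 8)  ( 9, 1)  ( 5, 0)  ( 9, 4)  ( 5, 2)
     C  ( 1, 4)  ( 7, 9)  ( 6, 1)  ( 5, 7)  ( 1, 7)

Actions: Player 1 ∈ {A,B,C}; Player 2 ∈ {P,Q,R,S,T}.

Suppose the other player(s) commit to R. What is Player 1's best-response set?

u_1(A vs R) = 0
u_1(B vs R) = 5
u_1(C vs R) = 6
max payoff 6 at {C}

argmax u_1 = {C}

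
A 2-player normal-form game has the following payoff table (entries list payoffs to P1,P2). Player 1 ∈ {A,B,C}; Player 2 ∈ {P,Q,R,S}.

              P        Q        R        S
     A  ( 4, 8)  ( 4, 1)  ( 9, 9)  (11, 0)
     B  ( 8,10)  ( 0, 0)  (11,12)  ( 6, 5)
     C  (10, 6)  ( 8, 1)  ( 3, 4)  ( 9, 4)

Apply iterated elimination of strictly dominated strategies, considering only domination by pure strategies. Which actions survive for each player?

P2 drop Q (P beats it: A:8>1 B:10>0 C:6>1)
P2 drop S (P beats it: A:8>0 B:10>5 C:6>4)
P1 drop A (B beats it: P:8>4 R:11>9)
P1→{B,C} P2→{P,R}

Survivors P1:{B,C} P2:{P,R}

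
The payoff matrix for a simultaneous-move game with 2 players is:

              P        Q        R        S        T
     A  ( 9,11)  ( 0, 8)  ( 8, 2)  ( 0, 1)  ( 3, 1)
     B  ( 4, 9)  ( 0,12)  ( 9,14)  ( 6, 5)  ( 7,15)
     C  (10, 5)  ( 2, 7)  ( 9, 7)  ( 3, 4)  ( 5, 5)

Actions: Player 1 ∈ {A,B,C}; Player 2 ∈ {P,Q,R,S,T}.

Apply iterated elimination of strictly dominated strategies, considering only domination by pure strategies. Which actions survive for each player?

Remaining: P1:{B,C} P2:{Q,R,T}

P1 drop A (C beats it: P:10>9 Q:2>0 R:9>8 S:3>0 T:5>3)
P2 drop P (Q beats it: B:12>9 C:7>5)
P2 drop S (Q beats it: B:12>5 C:7>4)
P1→{B,C} P2→{Q,R,T}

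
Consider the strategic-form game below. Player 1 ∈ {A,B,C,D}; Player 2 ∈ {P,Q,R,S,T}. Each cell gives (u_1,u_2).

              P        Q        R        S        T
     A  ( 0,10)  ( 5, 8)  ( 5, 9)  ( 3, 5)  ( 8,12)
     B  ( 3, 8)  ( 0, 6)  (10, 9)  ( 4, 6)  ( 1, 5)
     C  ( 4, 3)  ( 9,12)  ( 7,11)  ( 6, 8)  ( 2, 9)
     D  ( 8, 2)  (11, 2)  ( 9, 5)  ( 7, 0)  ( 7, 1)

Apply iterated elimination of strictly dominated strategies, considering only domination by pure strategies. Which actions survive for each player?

P1 drop C (D beats it: P:8>4 Q:11>9 R:9>7 S:7>6 T:7>2)
P2 drop Q (R beats it: A:9>8 B:9>6 D:5>2)
P2 drop S (P beats it: A:10>5 B:8>6 D:2>0)
P1→{A,B,D} P2→{P,R,T}

IESDS → P1:{A,B,D} P2:{P,R,T}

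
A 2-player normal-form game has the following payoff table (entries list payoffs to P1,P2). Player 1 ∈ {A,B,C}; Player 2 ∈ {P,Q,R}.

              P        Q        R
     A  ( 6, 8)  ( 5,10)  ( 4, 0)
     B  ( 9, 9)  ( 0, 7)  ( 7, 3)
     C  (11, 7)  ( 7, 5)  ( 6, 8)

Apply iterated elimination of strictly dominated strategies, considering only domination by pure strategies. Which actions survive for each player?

IESDS → P1:{B,C} P2:{P,R}

P1 drop A (C beats it: P:11>6 Q:7>5 R:6>4)
P2 drop Q (P beats it: B:9>7 C:7>5)
P1→{B,C} P2→{P,R}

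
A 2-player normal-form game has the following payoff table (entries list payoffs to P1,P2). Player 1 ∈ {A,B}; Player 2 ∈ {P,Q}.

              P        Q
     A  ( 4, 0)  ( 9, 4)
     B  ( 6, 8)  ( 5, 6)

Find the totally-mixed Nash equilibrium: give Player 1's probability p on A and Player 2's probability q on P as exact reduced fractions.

p=1/3, q=2/3

P1 indiff ⇒ q·4+(1-q)·9 = q·6+(1-q)·5 ⇒ q(-2) = (1-q)(-4) ⇒ q = 2/3
P2 indiff ⇒ p·0+(1-p)·8 = p·4+(1-p)·6 ⇒ p(-4) = (1-p)(-2) ⇒ p = 1/3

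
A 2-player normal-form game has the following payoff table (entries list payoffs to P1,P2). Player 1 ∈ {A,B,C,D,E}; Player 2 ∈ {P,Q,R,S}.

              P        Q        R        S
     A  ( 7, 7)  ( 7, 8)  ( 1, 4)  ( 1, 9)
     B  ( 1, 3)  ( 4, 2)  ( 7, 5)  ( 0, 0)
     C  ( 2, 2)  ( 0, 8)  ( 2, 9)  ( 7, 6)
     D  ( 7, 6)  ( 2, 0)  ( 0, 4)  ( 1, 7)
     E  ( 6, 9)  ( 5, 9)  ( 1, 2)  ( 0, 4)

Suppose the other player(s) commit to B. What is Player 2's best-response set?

argmax u_2 = {R}

u_2(P vs B) = 3
u_2(Q vs B) = 2
u_2(R vs B) = 5
u_2(S vs B) = 0
max payoff 5 at {R}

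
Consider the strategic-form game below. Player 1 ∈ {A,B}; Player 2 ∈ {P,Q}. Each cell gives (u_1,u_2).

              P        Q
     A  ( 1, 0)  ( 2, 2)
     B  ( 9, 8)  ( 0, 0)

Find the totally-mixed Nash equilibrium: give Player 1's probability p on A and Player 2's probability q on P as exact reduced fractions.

P1 indiff ⇒ q·1+(1-q)·2 = q·9+(1-q)·0 ⇒ q(-8) = (1-q)(-2) ⇒ q = 1/5
P2 indiff ⇒ p·0+(1-p)·8 = p·2+(1-p)·0 ⇒ p(-2) = (1-p)(-8) ⇒ p = 4/5

p=4/5, q=1/5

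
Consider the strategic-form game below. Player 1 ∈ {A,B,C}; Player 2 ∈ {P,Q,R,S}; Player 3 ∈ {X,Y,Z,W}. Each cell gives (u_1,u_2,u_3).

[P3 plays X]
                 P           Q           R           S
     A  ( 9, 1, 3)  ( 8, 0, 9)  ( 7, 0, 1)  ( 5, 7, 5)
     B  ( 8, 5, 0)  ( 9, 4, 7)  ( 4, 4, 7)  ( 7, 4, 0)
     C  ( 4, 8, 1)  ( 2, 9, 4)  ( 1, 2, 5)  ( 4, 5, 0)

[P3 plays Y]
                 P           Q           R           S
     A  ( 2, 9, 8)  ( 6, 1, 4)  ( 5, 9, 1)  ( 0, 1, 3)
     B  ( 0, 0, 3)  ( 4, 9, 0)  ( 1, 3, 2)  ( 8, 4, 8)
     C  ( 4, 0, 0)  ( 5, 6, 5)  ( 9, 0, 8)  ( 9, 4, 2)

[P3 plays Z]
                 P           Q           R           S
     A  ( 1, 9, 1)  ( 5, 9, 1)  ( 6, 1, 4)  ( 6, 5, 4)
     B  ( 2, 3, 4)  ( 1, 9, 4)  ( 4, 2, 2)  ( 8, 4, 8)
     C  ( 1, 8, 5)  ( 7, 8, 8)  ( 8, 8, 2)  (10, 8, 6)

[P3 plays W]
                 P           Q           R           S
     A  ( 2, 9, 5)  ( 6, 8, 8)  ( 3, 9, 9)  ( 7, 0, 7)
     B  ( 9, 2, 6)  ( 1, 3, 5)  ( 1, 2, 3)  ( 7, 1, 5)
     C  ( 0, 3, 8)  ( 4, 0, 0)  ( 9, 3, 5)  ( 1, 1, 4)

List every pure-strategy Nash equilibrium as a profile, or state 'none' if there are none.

PSNE = {(C,Q,Z), (C,S,Z)}

(A,P,X): not NE [P2→S gives 7>1; P3→Y gives 8>3]
(A,P,Y): not NE [P1→C gives 4>2]
(A,P,Z): not NE [P1→B gives 2>1; P3→Y gives 8>1]
(A,P,W): not NE [P1→B gives 9>2; P3→Y gives 8>5]
(A,Q,X): not NE [P1→B gives 9>8; P2→S gives 7>0]
(A,Q,Y): not NE [P2→R gives 9>1; P3→X gives 9>4]
(A,Q,Z): not NE [P1→C gives 7>5; P3→X gives 9>1]
(A,Q,W): not NE [P2→R gives 9>8; P3→X gives 9>8]
(A,R,X): not NE [P2→S gives 7>0; P3→W gives 9>1]
(A,R,Y): not NE [P1→C gives 9>5; P3→W gives 9>1]
(A,R,Z): not NE [P1→C gives 8>6; P2→Q gives 9>1; P3→W gives 9>4]
(A,R,W): not NE [P1→C gives 9>3]
(A,S,X): not NE [P1→B gives 7>5; P3→W gives 7>5]
(A,S,Y): not NE [P1→C gives 9>0; P2→R gives 9>1; P3→W gives 7>3]
(A,S,Z): not NE [P1→C gives 10>6; P2→Q gives 9>5; P3→W gives 7>4]
(A,S,W): not NE [P2→R gives 9>0]
(B,P,X): not NE [P1→A gives 9>8; P3→W gives 6>0]
(B,P,Y): not NE [P1→C gives 4>0; P2→Q gives 9>0; P3→W gives 6>3]
(B,P,Z): not NE [P2→Q gives 9>3; P3→W gives 6>4]
(B,P,W): not NE [P2→Q gives 3>2]
(B,Q,X): not NE [P2→P gives 5>4]
(B,Q,Y): not NE [P1→A gives 6>4; P3→X gives 7>0]
(B,Q,Z): not NE [P1→C gives 7>1; P3→X gives 7>4]
(B,Q,W): not NE [P1→A gives 6>1; P3→X gives 7>5]
(B,R,X): not NE [P1→A gives 7>4; P2→P gives 5>4]
(B,R,Y): not NE [P1→C gives 9>1; P2→Q gives 9>3; P3→X gives 7>2]
(B,R,Z): not NE [P1→C gives 8>4; P2→Q gives 9>2; P3→X gives 7>2]
(B,R,W): not NE [P1→C gives 9>1; P2→Q gives 3>2; P3→X gives 7>3]
(B,S,X): not NE [P2→P gives 5>4; P3→Z gives 8>0]
(B,S,Y): not NE [P1→C gives 9>8; P2→Q gives 9>4]
(B,S,Z): not NE [P1→C gives 10>8; P2→Q gives 9>4]
(B,S,W): not NE [P2→Q gives 3>1; P3→Z gives 8>5]
(C,P,X): not NE [P1→A gives 9>4; P2→Q gives 9>8; P3→W gives 8>1]
(C,P,Y): not NE [P2→Q gives 6>0; P3→W gives 8>0]
(C,P,Z): not NE [P1→B gives 2>1; P3→W gives 8>5]
(C,P,W): not NE [P1→B gives 9>0]
(C,Q,X): not NE [P1→B gives 9>2; P3→Z gives 8>4]
(C,Q,Y): not NE [P1→A gives 6>5; P3→Z gives 8>5]
(C,Q,Z): NE
(C,Q,W): not NE [P1→A gives 6>4; P2→R gives 3>0; P3→Z gives 8>0]
(C,R,X): not NE [P1→A gives 7>1; P2→Q gives 9>2; P3→Y gives 8>5]
(C,R,Y): not NE [P2→Q gives 6>0]
(C,R,Z): not NE [P3→Y gives 8>2]
(C,R,W): not NE [P3→Y gives 8>5]
(C,S,X): not NE [P1→B gives 7>4; P2→Q gives 9>5; P3→Z gives 6>0]
(C,S,Y): not NE [P2→Q gives 6>4; P3→Z gives 6>2]
(C,S,Z): NE
(C,S,W): not NE [P1→B gives 7>1; P2→R gives 3>1; P3→Z gives 6>4]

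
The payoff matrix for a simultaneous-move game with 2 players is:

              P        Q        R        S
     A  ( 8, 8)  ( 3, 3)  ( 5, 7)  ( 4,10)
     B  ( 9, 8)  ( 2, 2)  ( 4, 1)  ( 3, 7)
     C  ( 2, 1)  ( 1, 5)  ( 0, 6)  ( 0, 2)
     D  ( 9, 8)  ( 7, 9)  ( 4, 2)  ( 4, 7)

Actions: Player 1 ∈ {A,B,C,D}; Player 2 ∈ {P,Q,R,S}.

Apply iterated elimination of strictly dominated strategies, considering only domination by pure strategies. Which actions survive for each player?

P1 drop C (A beats it: P:8>2 Q:3>1 R:5>0 S:4>0)
P2 drop R (P beats it: A:8>7 B:8>1 D:8>2)
P1→{A,B,D} P2→{P,Q,S}

IESDS → P1:{A,B,D} P2:{P,Q,S}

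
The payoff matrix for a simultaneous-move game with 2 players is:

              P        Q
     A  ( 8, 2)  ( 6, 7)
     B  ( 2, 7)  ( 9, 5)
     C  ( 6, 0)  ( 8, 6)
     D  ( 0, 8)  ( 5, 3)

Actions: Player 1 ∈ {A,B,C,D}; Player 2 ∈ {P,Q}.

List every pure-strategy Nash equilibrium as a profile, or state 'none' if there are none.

(A,P): not NE [P2→Q gives 7>2]
(A,Q): not NE [P1→B gives 9>6]
(B,P): not NE [P1→A gives 8>2]
(B,Q): not NE [P2→P gives 7>5]
(C,P): not NE [P1→A gives 8>6; P2→Q gives 6>0]
(C,Q): not NE [P1→B gives 9>8]
(D,P): not NE [P1→A gives 8>0]
(D,Q): not NE [P1→B gives 9>5; P2→P gives 8>3]

Equilibria: none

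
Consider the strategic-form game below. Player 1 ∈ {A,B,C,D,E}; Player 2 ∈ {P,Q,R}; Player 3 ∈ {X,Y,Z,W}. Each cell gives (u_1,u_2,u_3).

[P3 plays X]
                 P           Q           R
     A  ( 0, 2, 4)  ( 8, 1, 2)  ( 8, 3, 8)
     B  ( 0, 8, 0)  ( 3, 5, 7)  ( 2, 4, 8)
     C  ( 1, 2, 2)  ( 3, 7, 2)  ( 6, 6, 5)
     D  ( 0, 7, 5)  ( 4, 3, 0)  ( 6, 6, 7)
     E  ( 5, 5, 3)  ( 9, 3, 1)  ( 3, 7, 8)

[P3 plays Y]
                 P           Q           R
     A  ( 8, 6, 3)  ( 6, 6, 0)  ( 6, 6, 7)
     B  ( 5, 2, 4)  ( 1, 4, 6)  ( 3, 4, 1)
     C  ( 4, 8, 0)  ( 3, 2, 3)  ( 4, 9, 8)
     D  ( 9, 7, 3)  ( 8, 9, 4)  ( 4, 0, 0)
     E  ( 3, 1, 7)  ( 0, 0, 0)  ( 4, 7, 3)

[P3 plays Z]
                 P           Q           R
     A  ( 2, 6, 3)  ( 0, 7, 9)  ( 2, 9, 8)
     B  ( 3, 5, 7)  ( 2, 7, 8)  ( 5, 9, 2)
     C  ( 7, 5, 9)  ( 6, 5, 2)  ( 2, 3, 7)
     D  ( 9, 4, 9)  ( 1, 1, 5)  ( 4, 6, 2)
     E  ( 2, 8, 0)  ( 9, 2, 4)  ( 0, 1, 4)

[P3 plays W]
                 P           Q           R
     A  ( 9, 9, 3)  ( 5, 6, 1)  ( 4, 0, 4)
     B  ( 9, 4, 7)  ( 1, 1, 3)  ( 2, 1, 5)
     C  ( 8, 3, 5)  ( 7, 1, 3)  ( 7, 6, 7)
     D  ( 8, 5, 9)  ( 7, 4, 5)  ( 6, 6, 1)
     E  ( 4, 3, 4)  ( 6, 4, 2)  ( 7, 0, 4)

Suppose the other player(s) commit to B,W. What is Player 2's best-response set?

P2 best: {P}

u_2(P vs B,W) = 4
u_2(Q vs B,W) = 1
u_2(R vs B,W) = 1
max payoff 4 at {P}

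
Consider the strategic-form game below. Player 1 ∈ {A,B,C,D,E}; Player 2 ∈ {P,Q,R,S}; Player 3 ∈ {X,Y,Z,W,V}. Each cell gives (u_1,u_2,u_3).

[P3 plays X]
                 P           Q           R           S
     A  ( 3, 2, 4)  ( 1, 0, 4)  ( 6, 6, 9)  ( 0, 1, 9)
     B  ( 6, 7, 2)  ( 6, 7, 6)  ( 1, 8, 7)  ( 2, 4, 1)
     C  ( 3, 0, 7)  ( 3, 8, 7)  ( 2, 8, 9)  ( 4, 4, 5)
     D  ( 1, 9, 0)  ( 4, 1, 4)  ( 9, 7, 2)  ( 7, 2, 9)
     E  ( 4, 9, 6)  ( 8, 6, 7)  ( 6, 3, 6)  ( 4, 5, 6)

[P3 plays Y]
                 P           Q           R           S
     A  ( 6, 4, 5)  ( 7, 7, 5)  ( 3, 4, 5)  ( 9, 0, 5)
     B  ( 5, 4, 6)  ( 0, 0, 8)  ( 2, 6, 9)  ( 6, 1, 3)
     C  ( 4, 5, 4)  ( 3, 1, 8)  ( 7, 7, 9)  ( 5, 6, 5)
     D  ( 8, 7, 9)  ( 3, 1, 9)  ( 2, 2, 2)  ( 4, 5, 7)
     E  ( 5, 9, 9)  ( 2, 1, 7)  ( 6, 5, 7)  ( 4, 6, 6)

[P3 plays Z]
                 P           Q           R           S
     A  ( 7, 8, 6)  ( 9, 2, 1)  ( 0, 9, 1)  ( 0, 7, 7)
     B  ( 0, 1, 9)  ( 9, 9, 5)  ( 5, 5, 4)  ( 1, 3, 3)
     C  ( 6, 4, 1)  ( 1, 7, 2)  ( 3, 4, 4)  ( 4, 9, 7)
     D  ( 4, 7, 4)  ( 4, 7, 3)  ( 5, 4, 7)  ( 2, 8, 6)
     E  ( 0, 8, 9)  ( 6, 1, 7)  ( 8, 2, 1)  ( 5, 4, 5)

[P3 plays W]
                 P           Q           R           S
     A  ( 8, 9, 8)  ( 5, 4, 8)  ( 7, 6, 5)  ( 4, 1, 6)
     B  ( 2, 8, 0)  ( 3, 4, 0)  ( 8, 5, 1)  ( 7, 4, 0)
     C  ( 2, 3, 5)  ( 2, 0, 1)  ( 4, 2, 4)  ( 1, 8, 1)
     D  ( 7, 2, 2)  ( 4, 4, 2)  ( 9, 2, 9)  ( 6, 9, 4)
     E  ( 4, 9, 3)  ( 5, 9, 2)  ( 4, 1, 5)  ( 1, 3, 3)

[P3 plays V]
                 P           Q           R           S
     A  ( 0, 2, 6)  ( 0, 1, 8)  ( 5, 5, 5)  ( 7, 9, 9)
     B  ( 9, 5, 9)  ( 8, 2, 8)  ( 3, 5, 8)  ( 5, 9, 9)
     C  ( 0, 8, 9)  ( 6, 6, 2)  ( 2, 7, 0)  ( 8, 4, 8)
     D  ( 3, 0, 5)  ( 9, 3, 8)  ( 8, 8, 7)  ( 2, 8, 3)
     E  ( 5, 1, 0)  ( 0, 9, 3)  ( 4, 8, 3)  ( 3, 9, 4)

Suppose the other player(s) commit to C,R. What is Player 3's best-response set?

argmax u_3 = {X,Y}

u_3(X vs C,R) = 9
u_3(Y vs C,R) = 9
u_3(Z vs C,R) = 4
u_3(W vs C,R) = 4
u_3(V vs C,R) = 0
max payoff 9 at {X,Y}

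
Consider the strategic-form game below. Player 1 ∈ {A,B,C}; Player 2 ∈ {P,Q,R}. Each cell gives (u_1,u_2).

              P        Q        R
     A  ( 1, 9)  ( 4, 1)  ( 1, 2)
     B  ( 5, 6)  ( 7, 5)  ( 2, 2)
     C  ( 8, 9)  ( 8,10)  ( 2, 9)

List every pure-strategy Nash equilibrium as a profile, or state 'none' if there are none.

(A,P): not NE [P1→C gives 8>1]
(A,Q): not NE [P1→C gives 8>4; P2→P gives 9>1]
(A,R): not NE [P1→C gives 2>1; P2→P gives 9>2]
(B,P): not NE [P1→C gives 8>5]
(B,Q): not NE [P1→C gives 8>7; P2→P gives 6>5]
(B,R): not NE [P2→P gives 6>2]
(C,P): not NE [P2→Q gives 10>9]
(C,Q): NE
(C,R): not NE [P2→Q gives 10>9]

Nash profiles: (C,Q)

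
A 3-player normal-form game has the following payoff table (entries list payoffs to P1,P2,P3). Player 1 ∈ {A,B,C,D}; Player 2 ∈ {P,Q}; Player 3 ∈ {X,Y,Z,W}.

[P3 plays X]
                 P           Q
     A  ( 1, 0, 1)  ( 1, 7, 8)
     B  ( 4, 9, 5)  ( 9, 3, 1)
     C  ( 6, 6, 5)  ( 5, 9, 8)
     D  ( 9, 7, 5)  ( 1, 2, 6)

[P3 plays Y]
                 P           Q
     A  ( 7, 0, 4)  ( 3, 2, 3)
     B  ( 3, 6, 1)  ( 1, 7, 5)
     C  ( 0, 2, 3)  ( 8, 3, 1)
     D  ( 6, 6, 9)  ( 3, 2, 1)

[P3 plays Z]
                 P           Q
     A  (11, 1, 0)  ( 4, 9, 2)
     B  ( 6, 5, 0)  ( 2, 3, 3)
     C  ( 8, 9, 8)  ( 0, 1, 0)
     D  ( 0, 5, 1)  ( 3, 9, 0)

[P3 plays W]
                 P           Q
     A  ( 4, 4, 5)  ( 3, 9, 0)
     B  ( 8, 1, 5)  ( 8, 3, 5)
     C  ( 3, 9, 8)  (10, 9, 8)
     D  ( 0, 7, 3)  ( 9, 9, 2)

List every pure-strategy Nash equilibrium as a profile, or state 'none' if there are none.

(A,P,X): not NE [P1→D gives 9>1; P2→Q gives 7>0; P3→W gives 5>1]
(A,P,Y): not NE [P2→Q gives 2>0; P3→W gives 5>4]
(A,P,Z): not NE [P2→Q gives 9>1; P3→W gives 5>0]
(A,P,W): not NE [P1→B gives 8>4; P2→Q gives 9>4]
(A,Q,X): not NE [P1→B gives 9>1]
(A,Q,Y): not NE [P1→C gives 8>3; P3→X gives 8>3]
(A,Q,Z): not NE [P3→X gives 8>2]
(A,Q,W): not NE [P1→C gives 10>3; P3→X gives 8>0]
(B,P,X): not NE [P1→D gives 9>4]
(B,P,Y): not NE [P1→A gives 7>3; P2→Q gives 7>6; P3→W gives 5>1]
(B,P,Z): not NE [P1→A gives 11>6; P3→W gives 5>0]
(B,P,W): not NE [P2→Q gives 3>1]
(B,Q,X): not NE [P2→P gives 9>3; P3→W gives 5>1]
(B,Q,Y): not NE [P1→C gives 8>1]
(B,Q,Z): not NE [P1→A gives 4>2; P2→P gives 5>3; P3→W gives 5>3]
(B,Q,W): not NE [P1→C gives 10>8]
(C,P,X): not NE [P1→D gives 9>6; P2→Q gives 9>6; P3→W gives 8>5]
(C,P,Y): not NE [P1→A gives 7>0; P2→Q gives 3>2; P3→W gives 8>3]
(C,P,Z): not NE [P1→A gives 11>8]
(C,P,W): not NE [P1→B gives 8>3]
(C,Q,X): not NE [P1→B gives 9>5]
(C,Q,Y): not NE [P3→W gives 8>1]
(C,Q,Z): not NE [P1→A gives 4>0; P2→P gives 9>1; P3→W gives 8>0]
(C,Q,W): NE
(D,P,X): not NE [P3→Y gives 9>5]
(D,P,Y): not NE [P1→A gives 7>6]
(D,P,Z): not NE [P1→A gives 11>0; P2→Q gives 9>5; P3→Y gives 9>1]
(D,P,W): not NE [P1→B gives 8>0; P2→Q gives 9>7; P3→Y gives 9>3]
(D,Q,X): not NE [P1→B gives 9>1; P2→P gives 7>2]
(D,Q,Y): not NE [P1→C gives 8>3; P2→P gives 6>2; P3→X gives 6>1]
(D,Q,Z): not NE [P1→A gives 4>3; P3→X gives 6>0]
(D,Q,W): not NE [P1→C gives 10>9; P3→X gives 6>2]

PSNE = {(C,Q,W)}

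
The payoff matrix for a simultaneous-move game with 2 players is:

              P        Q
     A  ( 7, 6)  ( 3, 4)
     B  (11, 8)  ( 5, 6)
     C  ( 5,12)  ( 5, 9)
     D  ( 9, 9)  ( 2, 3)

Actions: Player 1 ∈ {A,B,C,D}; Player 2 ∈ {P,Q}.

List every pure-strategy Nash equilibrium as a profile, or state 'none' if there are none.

NE set: (B,P)

(A,P): not NE [P1→B gives 11>7]
(A,Q): not NE [P1→C gives 5>3; P2→P gives 6>4]
(B,P): NE
(B,Q): not NE [P2→P gives 8>6]
(C,P): not NE [P1→B gives 11>5]
(C,Q): not NE [P2→P gives 12>9]
(D,P): not NE [P1→B gives 11>9]
(D,Q): not NE [P1→C gives 5>2; P2→P gives 9>3]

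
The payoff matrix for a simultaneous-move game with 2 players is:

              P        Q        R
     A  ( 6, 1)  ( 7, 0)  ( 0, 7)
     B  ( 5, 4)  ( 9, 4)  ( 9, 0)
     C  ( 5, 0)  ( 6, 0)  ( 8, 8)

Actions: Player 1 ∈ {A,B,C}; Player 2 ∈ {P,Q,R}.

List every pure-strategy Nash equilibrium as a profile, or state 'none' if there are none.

NE set: (B,Q)

(A,P): not NE [P2→R gives 7>1]
(A,Q): not NE [P1→B gives 9>7; P2→R gives 7>0]
(A,R): not NE [P1→B gives 9>0]
(B,P): not NE [P1→A gives 6>5]
(B,Q): NE
(B,R): not NE [P2→Q gives 4>0]
(C,P): not NE [P1→A gives 6>5; P2→R gives 8>0]
(C,Q): not NE [P1→B gives 9>6; P2→R gives 8>0]
(C,R): not NE [P1→B gives 9>8]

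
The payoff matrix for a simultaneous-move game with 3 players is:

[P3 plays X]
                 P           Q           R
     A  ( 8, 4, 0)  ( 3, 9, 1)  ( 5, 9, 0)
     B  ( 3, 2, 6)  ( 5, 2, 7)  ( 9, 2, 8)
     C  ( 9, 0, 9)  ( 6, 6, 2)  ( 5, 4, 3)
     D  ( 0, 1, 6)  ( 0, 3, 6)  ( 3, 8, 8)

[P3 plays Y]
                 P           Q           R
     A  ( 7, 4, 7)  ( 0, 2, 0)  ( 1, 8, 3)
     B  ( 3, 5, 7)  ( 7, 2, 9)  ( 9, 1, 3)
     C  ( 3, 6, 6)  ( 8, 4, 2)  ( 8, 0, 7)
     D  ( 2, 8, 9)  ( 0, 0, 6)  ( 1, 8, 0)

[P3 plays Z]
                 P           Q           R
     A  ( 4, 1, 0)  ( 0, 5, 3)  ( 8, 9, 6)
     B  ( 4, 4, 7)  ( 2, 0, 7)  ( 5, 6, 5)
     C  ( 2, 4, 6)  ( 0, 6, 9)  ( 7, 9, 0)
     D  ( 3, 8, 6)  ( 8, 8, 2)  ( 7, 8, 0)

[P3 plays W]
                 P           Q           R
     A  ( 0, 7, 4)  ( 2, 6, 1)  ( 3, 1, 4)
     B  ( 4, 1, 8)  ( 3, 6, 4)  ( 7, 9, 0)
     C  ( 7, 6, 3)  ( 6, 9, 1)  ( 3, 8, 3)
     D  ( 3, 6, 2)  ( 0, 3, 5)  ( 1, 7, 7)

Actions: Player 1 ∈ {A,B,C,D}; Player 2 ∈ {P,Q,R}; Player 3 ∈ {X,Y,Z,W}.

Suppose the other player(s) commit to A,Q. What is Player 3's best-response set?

P3 best: {Z}

u_3(X vs A,Q) = 1
u_3(Y vs A,Q) = 0
u_3(Z vs A,Q) = 3
u_3(W vs A,Q) = 1
max payoff 3 at {Z}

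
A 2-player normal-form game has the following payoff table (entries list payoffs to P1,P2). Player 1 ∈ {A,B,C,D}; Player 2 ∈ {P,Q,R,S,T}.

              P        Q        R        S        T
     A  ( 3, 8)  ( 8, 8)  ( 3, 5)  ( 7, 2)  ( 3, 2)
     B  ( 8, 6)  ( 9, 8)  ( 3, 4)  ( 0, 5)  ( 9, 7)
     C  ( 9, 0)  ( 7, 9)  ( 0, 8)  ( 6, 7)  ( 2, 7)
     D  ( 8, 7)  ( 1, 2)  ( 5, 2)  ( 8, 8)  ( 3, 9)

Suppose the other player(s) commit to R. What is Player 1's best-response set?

BR_1 = {D}

u_1(A vs R) = 3
u_1(B vs R) = 3
u_1(C vs R) = 0
u_1(D vs R) = 5
max payoff 5 at {D}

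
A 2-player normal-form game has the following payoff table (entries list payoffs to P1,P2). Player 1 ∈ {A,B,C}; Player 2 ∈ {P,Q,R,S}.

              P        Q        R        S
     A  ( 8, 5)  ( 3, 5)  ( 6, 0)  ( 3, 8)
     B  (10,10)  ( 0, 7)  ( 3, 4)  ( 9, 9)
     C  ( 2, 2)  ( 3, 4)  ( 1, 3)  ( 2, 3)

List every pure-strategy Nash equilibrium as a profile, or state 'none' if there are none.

(A,P): not NE [P1→B gives 10>8; P2→S gives 8>5]
(A,Q): not NE [P2→S gives 8>5]
(A,R): not NE [P2→S gives 8>0]
(A,S): not NE [P1→B gives 9>3]
(B,P): NE
(B,Q): not NE [P1→C gives 3>0; P2→P gives 10>7]
(B,R): not NE [P1→A gives 6>3; P2→P gives 10>4]
(B,S): not NE [P2→P gives 10>9]
(C,P): not NE [P1→B gives 10>2; P2→Q gives 4>2]
(C,Q): NE
(C,R): not NE [P1→A gives 6>1; P2→Q gives 4>3]
(C,S): not NE [P1→B gives 9>2; P2→Q gives 4>3]

NE set: (B,P), (C,Q)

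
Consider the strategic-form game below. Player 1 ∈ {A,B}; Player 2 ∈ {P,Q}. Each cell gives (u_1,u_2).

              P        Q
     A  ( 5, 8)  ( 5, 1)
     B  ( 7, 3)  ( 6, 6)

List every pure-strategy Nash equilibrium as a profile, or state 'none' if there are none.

NE set: (B,Q)

(A,P): not NE [P1→B gives 7>5]
(A,Q): not NE [P1→B gives 6>5; P2→P gives 8>1]
(B,P): not NE [P2→Q gives 6>3]
(B,Q): NE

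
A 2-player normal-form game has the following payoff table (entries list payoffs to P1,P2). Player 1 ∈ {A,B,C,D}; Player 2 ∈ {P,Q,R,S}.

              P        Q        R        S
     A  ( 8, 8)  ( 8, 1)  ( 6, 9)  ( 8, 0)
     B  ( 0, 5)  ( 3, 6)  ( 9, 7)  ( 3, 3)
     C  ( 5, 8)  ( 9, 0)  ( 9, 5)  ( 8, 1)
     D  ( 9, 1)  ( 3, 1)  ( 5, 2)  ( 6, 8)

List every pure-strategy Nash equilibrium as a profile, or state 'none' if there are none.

Nash profiles: (B,R)

(A,P): not NE [P1→D gives 9>8; P2→R gives 9>8]
(A,Q): not NE [P1→C gives 9>8; P2→R gives 9>1]
(A,R): not NE [P1→C gives 9>6]
(A,S): not NE [P2→R gives 9>0]
(B,P): not NE [P1→D gives 9>0; P2→R gives 7>5]
(B,Q): not NE [P1→C gives 9>3; P2→R gives 7>6]
(B,R): NE
(B,S): not NE [P1→C gives 8>3; P2→R gives 7>3]
(C,P): not NE [P1→D gives 9>5]
(C,Q): not NE [P2→P gives 8>0]
(C,R): not NE [P2→P gives 8>5]
(C,S): not NE [P2→P gives 8>1]
(D,P): not NE [P2→S gives 8>1]
(D,Q): not NE [P1→C gives 9>3; P2→S gives 8>1]
(D,R): not NE [P1→C gives 9>5; P2→S gives 8>2]
(D,S): not NE [P1→C gives 8>6]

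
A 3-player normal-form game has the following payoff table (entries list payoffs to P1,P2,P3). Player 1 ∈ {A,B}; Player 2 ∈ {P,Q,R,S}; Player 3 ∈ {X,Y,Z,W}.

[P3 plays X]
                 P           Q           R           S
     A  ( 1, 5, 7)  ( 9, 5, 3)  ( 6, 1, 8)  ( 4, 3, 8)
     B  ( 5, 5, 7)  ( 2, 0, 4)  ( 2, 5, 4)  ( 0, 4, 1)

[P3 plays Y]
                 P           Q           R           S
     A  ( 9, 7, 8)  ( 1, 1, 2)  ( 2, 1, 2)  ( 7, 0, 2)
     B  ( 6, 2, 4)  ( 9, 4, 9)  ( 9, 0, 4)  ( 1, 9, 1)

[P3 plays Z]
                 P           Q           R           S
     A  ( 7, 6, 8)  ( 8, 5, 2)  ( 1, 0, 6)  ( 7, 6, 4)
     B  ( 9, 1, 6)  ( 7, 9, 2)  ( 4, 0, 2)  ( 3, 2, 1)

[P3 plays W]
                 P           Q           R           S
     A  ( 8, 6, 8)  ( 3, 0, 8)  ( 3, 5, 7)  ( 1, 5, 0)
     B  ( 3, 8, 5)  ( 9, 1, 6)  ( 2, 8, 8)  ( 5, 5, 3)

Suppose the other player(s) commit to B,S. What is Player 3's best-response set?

u_3(X vs B,S) = 1
u_3(Y vs B,S) = 1
u_3(Z vs B,S) = 1
u_3(W vs B,S) = 3
max payoff 3 at {W}

argmax u_3 = {W}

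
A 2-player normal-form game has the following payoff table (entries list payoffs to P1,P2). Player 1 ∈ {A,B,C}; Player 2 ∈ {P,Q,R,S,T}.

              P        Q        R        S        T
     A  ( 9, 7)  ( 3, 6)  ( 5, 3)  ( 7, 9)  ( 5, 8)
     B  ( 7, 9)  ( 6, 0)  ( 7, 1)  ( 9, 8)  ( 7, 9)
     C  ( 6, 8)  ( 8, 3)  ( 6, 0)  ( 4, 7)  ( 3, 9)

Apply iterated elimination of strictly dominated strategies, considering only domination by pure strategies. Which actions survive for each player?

P2 drop Q (P beats it: A:7>6 B:9>0 C:8>3)
P1 drop C (B beats it: P:7>6 R:7>6 S:9>4 T:7>3)
P2 drop R (P beats it: A:7>3 B:9>1)
P1→{A,B} P2→{P,S,T}

IESDS → P1:{A,B} P2:{P,S,T}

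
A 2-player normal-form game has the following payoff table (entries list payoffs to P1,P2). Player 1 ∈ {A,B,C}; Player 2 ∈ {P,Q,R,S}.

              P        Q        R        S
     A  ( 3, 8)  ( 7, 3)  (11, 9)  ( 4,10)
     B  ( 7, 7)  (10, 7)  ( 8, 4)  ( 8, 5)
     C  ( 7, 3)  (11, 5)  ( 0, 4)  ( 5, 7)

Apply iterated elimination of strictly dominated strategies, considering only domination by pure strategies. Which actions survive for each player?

Remaining: P1:{B,C} P2:{P,Q,S}

P2 drop R (S beats it: A:10>9 B:5>4 C:7>4)
P1 drop A (B beats it: P:7>3 Q:10>7 S:8>4)
P1→{B,C} P2→{P,Q,S}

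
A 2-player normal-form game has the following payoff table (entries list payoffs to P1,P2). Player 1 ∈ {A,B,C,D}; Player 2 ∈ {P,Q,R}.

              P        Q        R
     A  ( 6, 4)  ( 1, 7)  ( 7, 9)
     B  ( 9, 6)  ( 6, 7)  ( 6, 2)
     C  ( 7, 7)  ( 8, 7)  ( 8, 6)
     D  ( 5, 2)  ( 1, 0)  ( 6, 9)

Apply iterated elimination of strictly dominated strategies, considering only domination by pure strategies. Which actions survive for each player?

Remaining: P1:{B,C} P2:{P,Q}

P1 drop A (C beats it: P:7>6 Q:8>1 R:8>7)
P1 drop D (C beats it: P:7>5 Q:8>1 R:8>6)
P2 drop R (P beats it: B:6>2 C:7>6)
P1→{B,C} P2→{P,Q}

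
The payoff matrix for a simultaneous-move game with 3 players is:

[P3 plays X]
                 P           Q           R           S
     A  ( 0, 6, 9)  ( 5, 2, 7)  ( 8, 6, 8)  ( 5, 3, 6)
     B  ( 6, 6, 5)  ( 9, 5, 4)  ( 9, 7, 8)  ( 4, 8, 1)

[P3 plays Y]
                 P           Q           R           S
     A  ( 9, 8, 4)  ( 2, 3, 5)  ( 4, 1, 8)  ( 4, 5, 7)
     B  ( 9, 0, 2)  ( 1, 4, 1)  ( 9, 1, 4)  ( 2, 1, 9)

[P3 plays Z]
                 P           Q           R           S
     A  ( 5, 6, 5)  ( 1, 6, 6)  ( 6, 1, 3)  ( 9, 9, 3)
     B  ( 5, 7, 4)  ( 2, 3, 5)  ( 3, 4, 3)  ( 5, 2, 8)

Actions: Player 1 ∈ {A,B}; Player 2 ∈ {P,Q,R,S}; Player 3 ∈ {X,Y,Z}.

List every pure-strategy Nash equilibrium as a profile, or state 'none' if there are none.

(A,P,X): not NE [P1→B gives 6>0]
(A,P,Y): not NE [P3→X gives 9>4]
(A,P,Z): not NE [P2→S gives 9>6; P3→X gives 9>5]
(A,Q,X): not NE [P1→B gives 9>5; P2→R gives 6>2]
(A,Q,Y): not NE [P2→P gives 8>3; P3→X gives 7>5]
(A,Q,Z): not NE [P1→B gives 2>1; P2→S gives 9>6; P3→X gives 7>6]
(A,R,X): not NE [P1→B gives 9>8]
(A,R,Y): not NE [P1→B gives 9>4; P2→P gives 8>1]
(A,R,Z): not NE [P2→S gives 9>1; P3→Y gives 8>3]
(A,S,X): not NE [P2→R gives 6>3; P3→Y gives 7>6]
(A,S,Y): not NE [P2→P gives 8>5]
(A,S,Z): not NE [P3→Y gives 7>3]
(B,P,X): not NE [P2→S gives 8>6]
(B,P,Y): not NE [P2→Q gives 4>0; P3→X gives 5>2]
(B,P,Z): not NE [P3→X gives 5>4]
(B,Q,X): not NE [P2→S gives 8>5; P3→Z gives 5>4]
(B,Q,Y): not NE [P1→A gives 2>1; P3→Z gives 5>1]
(B,Q,Z): not NE [P2→P gives 7>3]
(B,R,X): not NE [P2→S gives 8>7]
(B,R,Y): not NE [P2→Q gives 4>1; P3→X gives 8>4]
(B,R,Z): not NE [P1→A gives 6>3; P2→P gives 7>4; P3→X gives 8>3]
(B,S,X): not NE [P1→A gives 5>4; P3→Y gives 9>1]
(B,S,Y): not NE [P1→A gives 4>2; P2→Q gives 4>1]
(B,S,Z): not NE [P1→A gives 9>5; P2→P gives 7>2; P3→Y gives 9>8]

Equilibria: none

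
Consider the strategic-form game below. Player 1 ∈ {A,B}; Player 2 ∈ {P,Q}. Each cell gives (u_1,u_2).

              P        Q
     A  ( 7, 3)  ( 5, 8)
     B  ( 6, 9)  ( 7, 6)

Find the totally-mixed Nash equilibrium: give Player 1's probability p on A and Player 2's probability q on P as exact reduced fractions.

P1 indiff ⇒ q·7+(1-q)·5 = q·6+(1-q)·7 ⇒ q(1) = (1-q)(2) ⇒ q = 2/3
P2 indiff ⇒ p·3+(1-p)·9 = p·8+(1-p)·6 ⇒ p(-5) = (1-p)(-3) ⇒ p = 3/8

(p,q) = (3/8, 2/3)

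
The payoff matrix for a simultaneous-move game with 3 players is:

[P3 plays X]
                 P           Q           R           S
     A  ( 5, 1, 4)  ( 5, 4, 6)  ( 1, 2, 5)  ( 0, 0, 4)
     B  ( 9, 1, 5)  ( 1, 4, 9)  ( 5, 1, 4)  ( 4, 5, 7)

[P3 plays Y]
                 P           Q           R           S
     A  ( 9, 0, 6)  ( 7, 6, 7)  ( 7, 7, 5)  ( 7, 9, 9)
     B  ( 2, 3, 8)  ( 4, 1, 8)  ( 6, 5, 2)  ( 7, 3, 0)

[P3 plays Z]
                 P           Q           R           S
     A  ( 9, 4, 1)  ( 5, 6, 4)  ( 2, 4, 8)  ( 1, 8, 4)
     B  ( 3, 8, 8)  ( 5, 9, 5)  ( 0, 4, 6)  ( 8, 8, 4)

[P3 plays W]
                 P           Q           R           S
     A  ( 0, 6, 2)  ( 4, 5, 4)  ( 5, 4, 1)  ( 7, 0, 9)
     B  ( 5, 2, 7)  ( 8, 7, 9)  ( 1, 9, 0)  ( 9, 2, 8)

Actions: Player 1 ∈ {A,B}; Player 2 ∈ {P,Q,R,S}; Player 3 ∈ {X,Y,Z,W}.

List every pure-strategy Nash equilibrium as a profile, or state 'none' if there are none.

(A,P,X): not NE [P1→B gives 9>5; P2→Q gives 4>1; P3→Y gives 6>4]
(A,P,Y): not NE [P2→S gives 9>0]
(A,P,Z): not NE [P2→S gives 8>4; P3→Y gives 6>1]
(A,P,W): not NE [P1→B gives 5>0; P3→Y gives 6>2]
(A,Q,X): not NE [P3→Y gives 7>6]
(A,Q,Y): not NE [P2→S gives 9>6]
(A,Q,Z): not NE [P2→S gives 8>6; P3→Y gives 7>4]
(A,Q,W): not NE [P1→B gives 8>4; P2→P gives 6>5; P3→Y gives 7>4]
(A,R,X): not NE [P1→B gives 5>1; P2→Q gives 4>2; P3→Z gives 8>5]
(A,R,Y): not NE [P2→S gives 9>7; P3→Z gives 8>5]
(A,R,Z): not NE [P2→S gives 8>4]
(A,R,W): not NE [P2→P gives 6>4; P3→Z gives 8>1]
(A,S,X): not NE [P1→B gives 4>0; P2→Q gives 4>0; P3→W gives 9>4]
(A,S,Y): NE
(A,S,Z): not NE [P1→B gives 8>1; P3→W gives 9>4]
(A,S,W): not NE [P1→B gives 9>7; P2→P gives 6>0]
(B,P,X): not NE [P2→S gives 5>1; P3→Z gives 8>5]
(B,P,Y): not NE [P1→A gives 9>2; P2→R gives 5>3]
(B,P,Z): not NE [P1→A gives 9>3; P2→Q gives 9>8]
(B,P,W): not NE [P2→R gives 9>2; P3→Z gives 8>7]
(B,Q,X): not NE [P1→A gives 5>1; P2→S gives 5>4]
(B,Q,Y): not NE [P1→A gives 7>4; P2→R gives 5>1; P3→W gives 9>8]
(B,Q,Z): not NE [P3→W gives 9>5]
(B,Q,W): not NE [P2→R gives 9>7]
(B,R,X): not NE [P2→S gives 5>1; P3→Z gives 6>4]
(B,R,Y): not NE [P1→A gives 7>6; P3→Z gives 6>2]
(B,R,Z): not NE [P1→A gives 2>0; P2→Q gives 9>4]
(B,R,W): not NE [P1→A gives 5>1; P3→Z gives 6>0]
(B,S,X): not NE [P3→W gives 8>7]
(B,S,Y): not NE [P2→R gives 5>3; P3→W gives 8>0]
(B,S,Z): not NE [P2→Q gives 9>8; P3→W gives 8>4]
(B,S,W): not NE [P2→R gives 9>2]

PSNE = {(A,S,Y)}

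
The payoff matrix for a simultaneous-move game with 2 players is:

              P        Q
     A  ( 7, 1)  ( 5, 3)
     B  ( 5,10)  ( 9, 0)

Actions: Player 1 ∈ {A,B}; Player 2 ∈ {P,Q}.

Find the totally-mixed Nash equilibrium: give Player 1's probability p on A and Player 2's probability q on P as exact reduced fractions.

p=5/6, q=2/3

P1 indiff ⇒ q·7+(1-q)·5 = q·5+(1-q)·9 ⇒ q(2) = (1-q)(4) ⇒ q = 2/3
P2 indiff ⇒ p·1+(1-p)·10 = p·3+(1-p)·0 ⇒ p(-2) = (1-p)(-10) ⇒ p = 5/6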